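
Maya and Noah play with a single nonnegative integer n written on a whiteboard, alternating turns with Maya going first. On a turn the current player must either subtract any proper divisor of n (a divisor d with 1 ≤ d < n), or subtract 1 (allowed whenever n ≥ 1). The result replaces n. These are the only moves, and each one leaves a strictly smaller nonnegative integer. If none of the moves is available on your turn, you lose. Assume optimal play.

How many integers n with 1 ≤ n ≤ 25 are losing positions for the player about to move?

12

Build the W/L table. Terminal = L. A non-terminal position is W if it has a move to some L; otherwise it is L.
n=0: no move → L
n=1: W (go to 0, an L position)
n=2: L (sole option 1(W) is W)
n=3: W (go to 2, an L position)
n=4: W (go to 2, an L position)
n=5: L (sole option 4(W) is W)
n=6: W (go to 5, an L position)
n=7: L (sole option 6(W) is W)
n=8: W (go to 7, an L position)
n=9: L (options 6(W), 8(W) are all W)
n=10: W (go to 5, an L position)
n=11: L (sole option 10(W) is W)
n=12: W (go to 9, an L position)
n=13: L (sole option 12(W) is W)
n=14: W (go to 7, an L position)
n=15: L (options 10(W), 12(W), 14(W) are all W)
n=16: W (go to 15, an L position)
n=17: L (sole option 16(W) is W)
n=18: W (go to 9, an L position)
n=19: L (sole option 18(W) is W)
n=20: W (go to 15, an L position)
n=21: L (options 14(W), 18(W), 20(W) are all W)
n=22: W (go to 11, an L position)
n=23: L (sole option 22(W) is W)
n=24: W (go to 21, an L position)
n=25: L (options 20(W), 24(W) are all W)
L entries with 1 ≤ n ≤ 25 (n=0 is outside the asked range and is not counted): n = 2, 5, 7, 9, 11, 13, 15, 17, 19, 21, 23, 25; that makes 12.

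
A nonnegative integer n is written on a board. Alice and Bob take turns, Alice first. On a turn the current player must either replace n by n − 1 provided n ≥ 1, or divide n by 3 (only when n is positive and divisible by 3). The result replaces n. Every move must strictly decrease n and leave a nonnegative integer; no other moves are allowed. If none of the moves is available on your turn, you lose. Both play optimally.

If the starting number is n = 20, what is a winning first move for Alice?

Label each position W (a win for the player to move) or L (a loss). A position with no legal move is L; any other position is W exactly when some move reaches an L, and L when every move reaches a W.
n=0: no move → L
n=1: can move to 0, which is L ⇒ W
n=2: the only move is to 1(W), a W ⇒ L
n=3: can move to 2, which is L ⇒ W
n=4: the only move is to 3(W), a W ⇒ L
n=5: can move to 4, which is L ⇒ W
n=6: can move to 2, which is L ⇒ W
n=7: the only move is to 6(W), a W ⇒ L
n=8: can move to 7, which is L ⇒ W
n=9: moves to 3(W), 8(W); every one is W ⇒ L
n=10: can move to 9, which is L ⇒ W
n=11: the only move is to 10(W), a W ⇒ L
n=12: can move to 4, which is L ⇒ W
n=13: the only move is to 12(W), a W ⇒ L
n=14: can move to 13, which is L ⇒ W
n=15: moves to 5(W), 14(W); every one is W ⇒ L
n=16: can move to 15, which is L ⇒ W
n=17: the only move is to 16(W), a W ⇒ L
n=18: can move to 17, which is L ⇒ W
n=19: the only move is to 18(W), a W ⇒ L
n=20: can move to 19, which is L ⇒ W
From 20, the L positions reachable in one move are: 19.

Move to 19.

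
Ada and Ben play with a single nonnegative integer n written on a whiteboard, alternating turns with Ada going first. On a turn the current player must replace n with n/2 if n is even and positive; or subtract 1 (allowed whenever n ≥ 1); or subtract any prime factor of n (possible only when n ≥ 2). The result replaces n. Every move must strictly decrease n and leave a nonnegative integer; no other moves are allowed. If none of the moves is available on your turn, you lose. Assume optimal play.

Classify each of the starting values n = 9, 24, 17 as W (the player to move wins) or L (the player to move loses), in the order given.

Label each position W (a win for the player to move) or L (a loss). A position with no legal move is L; any other position is W exactly when some move reaches an L, and L when every move reaches a W.
n=0: no move → L
n=1: can move to 0, which is L ⇒ W
n=2: can move to 0, which is L ⇒ W
n=3: can move to 0, which is L ⇒ W
n=4: moves to 2(W), 3(W); every one is W ⇒ L
n=5: can move to 0, which is L ⇒ W
n=6: can move to 4, which is L ⇒ W
n=7: can move to 0, which is L ⇒ W
n=8: can move to 4, which is L ⇒ W
n=9: moves to 6(W), 8(W); every one is W ⇒ L
n=10: can move to 9, which is L ⇒ W
n=11: can move to 0, which is L ⇒ W
n=12: can move to 9, which is L ⇒ W
n=13: can move to 0, which is L ⇒ W
n=14: moves to 7(W), 12(W), 13(W); every one is W ⇒ L
n=15: can move to 14, which is L ⇒ W
n=16: can move to 14, which is L ⇒ W
n=17: can move to 0, which is L ⇒ W
n=18: can move to 9, which is L ⇒ W
n=19: can move to 0, which is L ⇒ W
n=20: moves to 10(W), 15(W), 18(W), 19(W); every one is W ⇒ L
n=21: can move to 14, which is L ⇒ W
n=22: can move to 20, which is L ⇒ W
n=23: can move to 0, which is L ⇒ W
n=24: moves to 12(W), 21(W), 22(W), 23(W); every one is W ⇒ L

9: L, 24: L, 17: W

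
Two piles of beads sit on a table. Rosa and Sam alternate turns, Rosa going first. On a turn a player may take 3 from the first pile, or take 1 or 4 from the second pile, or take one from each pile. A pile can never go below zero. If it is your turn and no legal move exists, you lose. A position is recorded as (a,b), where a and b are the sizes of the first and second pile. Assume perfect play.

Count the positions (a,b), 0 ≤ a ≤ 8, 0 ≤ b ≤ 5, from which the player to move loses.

Classify positions by backward induction: terminal positions (no move available) are L. From any other position, the mover wins iff some move reaches an L.
Every move lowers a or b (never raises either), so fill the grid row by row in increasing a, and left to right within a row: each cell's successors are then already labelled.
      b=0  b=1  b=2  b=3  b=4  b=5
a=0:    L    W    L    W    W    L
a=1:    L    W    L    W    W    L
a=2:    L    W    L    W    W    L
a=3:    W    W    W    W    L    W
a=4:    W    L    W    L    W    W
a=5:    W    L    W    L    W    W
a=6:    L    W    W    L    W    L
a=7:    L    W    L    W    W    L
a=8:    L    W    L    W    W    L
Cells with no legal move (terminal, hence L): (0,0), (1,0), (2,0).
The remaining L cells, each justified by listing all of its moves:
(0,2): only reaches (0,1)(W), which is W → L
(0,5): only reaches (0,4)(W), (0,1)(W), all W → L
(1,2): only reaches (1,1)(W), (0,1)(W), all W → L
(1,5): only reaches (1,4)(W), (1,1)(W), (0,4)(W), all W → L
(2,2): only reaches (2,1)(W), (1,1)(W), all W → L
(2,5): only reaches (2,4)(W), (2,1)(W), (1,4)(W), all W → L
(3,4): only reaches (0,4)(W), (3,3)(W), (3,0)(W), (2,3)(W), all W → L
(4,1): only reaches (1,1)(W), (4,0)(W), (3,0)(W), all W → L
(4,3): only reaches (1,3)(W), (4,2)(W), (3,2)(W), all W → L
(5,1): only reaches (2,1)(W), (5,0)(W), (4,0)(W), all W → L
(5,3): only reaches (2,3)(W), (5,2)(W), (4,2)(W), all W → L
(6,0): only reaches (3,0)(W), which is W → L
(6,3): only reaches (3,3)(W), (6,2)(W), (5,2)(W), all W → L
(6,5): only reaches (3,5)(W), (6,4)(W), (6,1)(W), (5,4)(W), all W → L
(7,0): only reaches (4,0)(W), which is W → L
(7,2): only reaches (4,2)(W), (7,1)(W), (6,1)(W), all W → L
(7,5): only reaches (4,5)(W), (7,4)(W), (7,1)(W), (6,4)(W), all W → L
(8,0): only reaches (5,0)(W), which is W → L
(8,2): only reaches (5,2)(W), (8,1)(W), (7,1)(W), all W → L
(8,5): only reaches (5,5)(W), (8,4)(W), (8,1)(W), (7,4)(W), all W → L
Every other cell has at least one move into one of the L cells above, so it is W.
L cells per row: a=0: 3, a=1: 3, a=2: 3, a=3: 1, a=4: 2, a=5: 2, a=6: 3, a=7: 3, a=8: 3; total 23.

23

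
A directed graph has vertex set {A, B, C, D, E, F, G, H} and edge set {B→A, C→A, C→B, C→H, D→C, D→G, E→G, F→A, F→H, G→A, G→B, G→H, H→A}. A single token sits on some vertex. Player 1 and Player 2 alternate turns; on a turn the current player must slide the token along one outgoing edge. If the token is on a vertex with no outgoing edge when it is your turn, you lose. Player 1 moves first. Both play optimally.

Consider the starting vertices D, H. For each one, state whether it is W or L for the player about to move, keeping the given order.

Label each position W (a win for the player to move) or L (a loss). A position with no legal move is L; any other position is W exactly when some move reaches an L, and L when every move reaches a W.
Every edge goes from a vertex to one that appears earlier in the order A, B, H, C, G, E, F, D, so processing vertices in that order labels each vertex after all of its successors.
A: no outgoing edge → L
B: W (go to A, an L position)
H: W (go to A, an L position)
C: W (go to A, an L position)
G: W (go to A, an L position)
E: L (sole option G(W) is W)
F: W (go to A, an L position)
D: L (options G(W), C(W) are all W)

D: L, H: W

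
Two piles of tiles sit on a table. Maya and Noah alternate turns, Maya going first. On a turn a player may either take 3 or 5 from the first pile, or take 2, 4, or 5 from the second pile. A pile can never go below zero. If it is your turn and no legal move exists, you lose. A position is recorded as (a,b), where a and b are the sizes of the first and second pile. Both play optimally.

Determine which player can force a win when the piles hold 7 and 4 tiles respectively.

Compute win/loss labels from the base case upward. A position with no move is L. Any other position is W if it can reach an L in one move, else L.
No move ever increases a pile, so every position that can arise here has a ≤ 7 and b ≤ 4; it is enough to label the cells with 0 ≤ a ≤ 7 and 0 ≤ b ≤ 4.
Every move lowers a or b (never raises either), so fill the grid row by row in increasing a, and left to right within a row: each cell's successors are then already labelled.
      b=0  b=1  b=2  b=3  b=4
a=0:    L    L    W    W    W
a=1:    L    L    W    W    W
a=2:    L    L    W    W    W
a=3:    W    W    L    L    W
a=4:    W    W    L    L    W
a=5:    W    W    L    L    W
a=6:    W    W    W    W    L
a=7:    W    W    W    W    L
Cells with no legal move (terminal, hence L): (0,0), (0,1), (1,0), (1,1), (2,0), (2,1).
The remaining L cells, each justified by listing all of its moves:
(3,2): moves to (0,2)(W), (3,0)(W); every one is W ⇒ L
(3,3): moves to (0,3)(W), (3,1)(W); every one is W ⇒ L
(4,2): moves to (1,2)(W), (4,0)(W); every one is W ⇒ L
(4,3): moves to (1,3)(W), (4,1)(W); every one is W ⇒ L
(5,2): moves to (2,2)(W), (0,2)(W), (5,0)(W); every one is W ⇒ L
(5,3): moves to (2,3)(W), (0,3)(W), (5,1)(W); every one is W ⇒ L
(6,4): moves to (3,4)(W), (1,4)(W), (6,2)(W), (6,0)(W); every one is W ⇒ L
(7,4): moves to (4,4)(W), (2,4)(W), (7,2)(W), (7,0)(W); every one is W ⇒ L
Every other cell has at least one move into one of the L cells above, so it is W.
The starting position (7,4) is L: whatever Maya does, the opponent receives a W position.

Noah wins.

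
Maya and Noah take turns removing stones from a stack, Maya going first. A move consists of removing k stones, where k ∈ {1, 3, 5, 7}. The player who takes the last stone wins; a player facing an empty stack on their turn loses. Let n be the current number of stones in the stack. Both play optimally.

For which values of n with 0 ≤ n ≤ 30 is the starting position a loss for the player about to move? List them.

Compute win/loss labels from the base case upward. A position with no move is L. Any other position is W if it can reach an L in one move, else L.
n=0: no move → L
n=1: W (go to 0, an L position)
n=2: L (sole option 1(W) is W)
n=3: W (go to 2, an L position)
n=4: L (options 3(W), 1(W) are all W)
n=5: W (go to 4, an L position)
n=6: L (options 5(W), 3(W), 1(W) are all W)
n=7: W (go to 6, an L position)
n=8: L (options 7(W), 5(W), 3(W), 1(W) are all W)
n=9: W (go to 8, an L position)
n=10: L (options 9(W), 7(W), 5(W), 3(W) are all W)
n=11: W (go to 10, an L position)
n=12: L (options 11(W), 9(W), 7(W), 5(W) are all W)
n=13: W (go to 12, an L position)
n=14: L (options 13(W), 11(W), 9(W), 7(W) are all W)
n=15: W (go to 14, an L position)
n=16: L (options 15(W), 13(W), 11(W), 9(W) are all W)
n=17: W (go to 16, an L position)
n=18: L (options 17(W), 15(W), 13(W), 11(W) are all W)
n=19: W (go to 18, an L position)
n=20: L (options 19(W), 17(W), 15(W), 13(W) are all W)
n=21: W (go to 20, an L position)
n=22: L (options 21(W), 19(W), 17(W), 15(W) are all W)
n=23: W (go to 22, an L position)
n=24: L (options 23(W), 21(W), 19(W), 17(W) are all W)
n=25: W (go to 24, an L position)
n=26: L (options 25(W), 23(W), 21(W), 19(W) are all W)
n=27: W (go to 26, an L position)
n=28: L (options 27(W), 25(W), 23(W), 21(W) are all W)
n=29: W (go to 28, an L position)
n=30: L (options 29(W), 27(W), 25(W), 23(W) are all W)
The losing starting values of n are exactly the entries labelled L in this table (16 of them).

0, 2, 4, 6, 8, 10, 12, 14, 16, 18, 20, 22, 24, 26, 28, 30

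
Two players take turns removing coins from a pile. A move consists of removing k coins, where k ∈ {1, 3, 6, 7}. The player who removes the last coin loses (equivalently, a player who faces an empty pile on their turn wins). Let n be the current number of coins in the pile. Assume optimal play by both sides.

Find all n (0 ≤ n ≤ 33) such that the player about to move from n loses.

1, 3, 5, 13, 15, 17, 25, 27, 29

Work bottom-up. With no move the player to move wins. Otherwise the position is W if at least one move leads to an L position for the opponent, and L if every move leads to a W.
n=0: no move; the opponent has just taken the last coin and therefore loses → W
n=1: the only move is to 0(W), a W ⇒ L
n=2: can move to 1, which is L ⇒ W
n=3: moves to 2(W), 0(W); every one is W ⇒ L
n=4: can move to 3, which is L ⇒ W
n=5: moves to 4(W), 2(W); every one is W ⇒ L
n=6: can move to 5, which is L ⇒ W
n=7: can move to 1, which is L ⇒ W
n=8: can move to 5, which is L ⇒ W
n=9: can move to 3, which is L ⇒ W
n=10: can move to 3, which is L ⇒ W
n=11: can move to 5, which is L ⇒ W
n=12: can move to 5, which is L ⇒ W
n=13: moves to 12(W), 10(W), 7(W), 6(W); every one is W ⇒ L
n=14: can move to 13, which is L ⇒ W
n=15: moves to 14(W), 12(W), 9(W), 8(W); every one is W ⇒ L
n=16: can move to 15, which is L ⇒ W
n=17: moves to 16(W), 14(W), 11(W), 10(W); every one is W ⇒ L
n=18: can move to 17, which is L ⇒ W
n=19: can move to 13, which is L ⇒ W
n=20: can move to 17, which is L ⇒ W
n=21: can move to 15, which is L ⇒ W
n=22: can move to 15, which is L ⇒ W
n=23: can move to 17, which is L ⇒ W
n=24: can move to 17, which is L ⇒ W
n=25: moves to 24(W), 22(W), 19(W), 18(W); every one is W ⇒ L
n=26: can move to 25, which is L ⇒ W
n=27: moves to 26(W), 24(W), 21(W), 20(W); every one is W ⇒ L
n=28: can move to 27, which is L ⇒ W
n=29: moves to 28(W), 26(W), 23(W), 22(W); every one is W ⇒ L
n=30: can move to 29, which is L ⇒ W
n=31: can move to 25, which is L ⇒ W
n=32: can move to 29, which is L ⇒ W
n=33: can move to 27, which is L ⇒ W
The losing starting values of n are exactly the entries labelled L in this table (9 of them).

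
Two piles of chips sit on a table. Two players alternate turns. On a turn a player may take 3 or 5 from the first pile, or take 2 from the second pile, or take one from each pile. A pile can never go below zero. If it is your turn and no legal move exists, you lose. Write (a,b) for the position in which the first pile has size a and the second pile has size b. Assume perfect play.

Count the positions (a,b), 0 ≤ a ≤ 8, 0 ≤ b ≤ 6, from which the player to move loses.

Compute win/loss labels from the base case upward. A position with no move is L. Any other position is W if it can reach an L in one move, else L.
Every move lowers a or b (never raises either), so fill the grid row by row in increasing a, and left to right within a row: each cell's successors are then already labelled.
      b=0  b=1  b=2  b=3  b=4  b=5  b=6
a=0:    L    L    W    W    L    L    W
a=1:    L    W    W    L    L    W    W
a=2:    L    W    W    L    W    W    L
a=3:    W    W    L    L    W    W    L
a=4:    W    L    L    W    W    L    L
a=5:    W    W    W    W    W    W    W
a=6:    W    L    W    W    W    L    W
a=7:    W    W    W    W    L    W    W
a=8:    L    L    W    W    L    W    W
Cells with no legal move (terminal, hence L): (0,0), (0,1), (1,0), (2,0).
The remaining L cells, each justified by listing all of its moves:
(0,4): the only move is to (0,2)(W), a W ⇒ L
(0,5): the only move is to (0,3)(W), a W ⇒ L
(1,3): moves to (1,1)(W), (0,2)(W); every one is W ⇒ L
(1,4): moves to (1,2)(W), (0,3)(W); every one is W ⇒ L
(2,3): moves to (2,1)(W), (1,2)(W); every one is W ⇒ L
(2,6): moves to (2,4)(W), (1,5)(W); every one is W ⇒ L
(3,2): moves to (0,2)(W), (3,0)(W), (2,1)(W); every one is W ⇒ L
(3,3): moves to (0,3)(W), (3,1)(W), (2,2)(W); every one is W ⇒ L
(3,6): moves to (0,6)(W), (3,4)(W), (2,5)(W); every one is W ⇒ L
(4,1): moves to (1,1)(W), (3,0)(W); every one is W ⇒ L
(4,2): moves to (1,2)(W), (4,0)(W), (3,1)(W); every one is W ⇒ L
(4,5): moves to (1,5)(W), (4,3)(W), (3,4)(W); every one is W ⇒ L
(4,6): moves to (1,6)(W), (4,4)(W), (3,5)(W); every one is W ⇒ L
(6,1): moves to (3,1)(W), (1,1)(W), (5,0)(W); every one is W ⇒ L
(6,5): moves to (3,5)(W), (1,5)(W), (6,3)(W), (5,4)(W); every one is W ⇒ L
(7,4): moves to (4,4)(W), (2,4)(W), (7,2)(W), (6,3)(W); every one is W ⇒ L
(8,0): moves to (5,0)(W), (3,0)(W); every one is W ⇒ L
(8,1): moves to (5,1)(W), (3,1)(W), (7,0)(W); every one is W ⇒ L
(8,4): moves to (5,4)(W), (3,4)(W), (8,2)(W), (7,3)(W); every one is W ⇒ L
Every other cell has at least one move into one of the L cells above, so it is W.
L cells per row: a=0: 4, a=1: 3, a=2: 3, a=3: 3, a=4: 4, a=5: 0, a=6: 2, a=7: 1, a=8: 3; total 23.

23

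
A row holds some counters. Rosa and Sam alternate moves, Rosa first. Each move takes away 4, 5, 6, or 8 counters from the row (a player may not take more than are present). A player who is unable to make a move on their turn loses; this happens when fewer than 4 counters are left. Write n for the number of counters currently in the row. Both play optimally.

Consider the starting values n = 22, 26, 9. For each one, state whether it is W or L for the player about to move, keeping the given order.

22: W, 26: L, 9: W

Work bottom-up. With no move the player to move loses. Otherwise the position is W if at least one move leads to an L position for the opponent, and L if every move leads to a W.
n=0: no move → L
n=1: no move → L
n=2: no move → L
n=3: no move → L
n=4: reaches L-position 0 → W
n=5: reaches L-position 1 → W
n=6: reaches L-position 2 → W
n=7: reaches L-position 3 → W
n=8: reaches L-position 3 → W
n=9: reaches L-position 3 → W
n=10: reaches L-position 2 → W
n=11: reaches L-position 3 → W
n=12: only reaches 8(W), 7(W), 6(W), 4(W), all W → L
n=13: only reaches 9(W), 8(W), 7(W), 5(W), all W → L
n=14: only reaches 10(W), 9(W), 8(W), 6(W), all W → L
n=15: only reaches 11(W), 10(W), 9(W), 7(W), all W → L
n=16: reaches L-position 12 → W
n=17: reaches L-position 13 → W
n=18: reaches L-position 14 → W
n=19: reaches L-position 15 → W
n=20: reaches L-position 15 → W
n=21: reaches L-position 15 → W
n=22: reaches L-position 14 → W
n=23: reaches L-position 15 → W
n=24: only reaches 20(W), 19(W), 18(W), 16(W), all W → L
n=25: only reaches 21(W), 20(W), 19(W), 17(W), all W → L
n=26: only reaches 22(W), 21(W), 20(W), 18(W), all W → L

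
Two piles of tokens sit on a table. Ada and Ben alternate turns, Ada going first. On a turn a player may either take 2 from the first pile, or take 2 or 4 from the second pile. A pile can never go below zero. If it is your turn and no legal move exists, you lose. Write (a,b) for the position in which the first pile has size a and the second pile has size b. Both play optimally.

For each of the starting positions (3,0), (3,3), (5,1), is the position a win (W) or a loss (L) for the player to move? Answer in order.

Work bottom-up. With no move the player to move loses. Otherwise the position is W if at least one move leads to an L position for the opponent, and L if every move leads to a W.
No move ever increases a pile, so every position that can arise here has a ≤ 5 and b ≤ 3; it is enough to label the cells with 0 ≤ a ≤ 5 and 0 ≤ b ≤ 3.
Every move lowers a or b (never raises either), so fill the grid row by row in increasing a, and left to right within a row: each cell's successors are then already labelled.
      b=0  b=1  b=2  b=3
a=0:    L    L    W    W
a=1:    L    L    W    W
a=2:    W    W    L    L
a=3:    W    W    L    L
a=4:    L    L    W    W
a=5:    L    L    W    W
Cells with no legal move (terminal, hence L): (0,0), (0,1), (1,0), (1,1).
The remaining L cells, each justified by listing all of its moves:
(2,2): only reaches (0,2)(W), (2,0)(W), all W → L
(2,3): only reaches (0,3)(W), (2,1)(W), all W → L
(3,2): only reaches (1,2)(W), (3,0)(W), all W → L
(3,3): only reaches (1,3)(W), (3,1)(W), all W → L
(4,0): only reaches (2,0)(W), which is W → L
(4,1): only reaches (2,1)(W), which is W → L
(5,0): only reaches (3,0)(W), which is W → L
(5,1): only reaches (3,1)(W), which is W → L
Every other cell has at least one move into one of the L cells above, so it is W.
(3,0): the move to (1,0) reaches an L cell, so W
(3,3): one of the L cells justified above, so L
(5,1): one of the L cells justified above, so L

(3,0): W, (3,3): L, (5,1): L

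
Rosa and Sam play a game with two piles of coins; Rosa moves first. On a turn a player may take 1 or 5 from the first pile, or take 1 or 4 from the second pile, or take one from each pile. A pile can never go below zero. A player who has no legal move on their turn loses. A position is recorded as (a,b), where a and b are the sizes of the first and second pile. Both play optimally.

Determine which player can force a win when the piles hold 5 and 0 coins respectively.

Use the standard recursion: the mover loses at a terminal position; elsewhere, the mover wins exactly when some move hands the opponent an L position.
No move ever increases a pile, so every position that can arise here has a ≤ 5 and b ≤ 0; it is enough to label the cells with 0 ≤ a ≤ 5 and 0 ≤ b ≤ 0.
Every move lowers a or b (never raises either), so fill the grid row by row in increasing a, and left to right within a row: each cell's successors are then already labelled.
      b=0
a=0:    L
a=1:    W
a=2:    L
a=3:    W
a=4:    L
a=5:    W
Cells with no legal move (terminal, hence L): (0,0).
The remaining L cells, each justified by listing all of its moves:
(2,0): the only move is to (1,0)(W), a W ⇒ L
(4,0): the only move is to (3,0)(W), a W ⇒ L
Every other cell has at least one move into one of the L cells above, so it is W.
The starting position (5,0) is W: Rosa should move to (4,0), handing over an L position.

Rosa wins.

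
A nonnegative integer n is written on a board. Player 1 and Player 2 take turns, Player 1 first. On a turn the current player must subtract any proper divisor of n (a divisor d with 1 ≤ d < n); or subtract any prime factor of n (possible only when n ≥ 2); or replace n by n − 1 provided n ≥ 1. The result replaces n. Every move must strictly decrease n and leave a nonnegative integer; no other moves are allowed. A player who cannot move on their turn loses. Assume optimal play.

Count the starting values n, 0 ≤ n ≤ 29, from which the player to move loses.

6

Use the standard recursion: the mover loses at a terminal position; elsewhere, the mover wins exactly when some move hands the opponent an L position.
n=0: no move → L
n=1: →0(L), so W
n=2: →0(L), so W
n=3: →0(L), so W
n=4: →2(W), 3(W) — all W, so L
n=5: →0(L), so W
n=6: →4(L), so W
n=7: →0(L), so W
n=8: →4(L), so W
n=9: →6(W), 8(W) — all W, so L
n=10: →9(L), so W
n=11: →0(L), so W
n=12: →9(L), so W
n=13: →0(L), so W
n=14: →7(W), 12(W), 13(W) — all W, so L
n=15: →14(L), so W
n=16: →14(L), so W
n=17: →0(L), so W
n=18: →9(L), so W
n=19: →0(L), so W
n=20: →10(W), 15(W), 16(W), 18(W), 19(W) — all W, so L
n=21: →14(L), so W
n=22: →20(L), so W
n=23: →0(L), so W
n=24: →20(L), so W
n=25: →20(L), so W
n=26: →13(W), 24(W), 25(W) — all W, so L
n=27: →26(L), so W
n=28: →14(L), so W
n=29: →0(L), so W
L entries with 0 ≤ n ≤ 29: n = 0, 4, 9, 14, 20, 26; that makes 6.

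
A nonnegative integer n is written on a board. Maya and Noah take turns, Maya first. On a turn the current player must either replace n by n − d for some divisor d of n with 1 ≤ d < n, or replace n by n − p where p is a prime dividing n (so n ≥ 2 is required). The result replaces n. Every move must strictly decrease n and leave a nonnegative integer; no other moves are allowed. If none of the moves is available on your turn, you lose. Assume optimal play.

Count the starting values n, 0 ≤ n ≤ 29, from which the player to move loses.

Use the standard recursion: the mover loses at a terminal position; elsewhere, the mover wins exactly when some move hands the opponent an L position.
n=0: no move → L
n=1: no move → L
n=2: can move to 0, which is L ⇒ W
n=3: can move to 0, which is L ⇒ W
n=4: moves to 2(W), 3(W); every one is W ⇒ L
n=5: can move to 0, which is L ⇒ W
n=6: can move to 4, which is L ⇒ W
n=7: can move to 0, which is L ⇒ W
n=8: can move to 4, which is L ⇒ W
n=9: moves to 6(W), 8(W); every one is W ⇒ L
n=10: can move to 9, which is L ⇒ W
n=11: can move to 0, which is L ⇒ W
n=12: can move to 9, which is L ⇒ W
n=13: can move to 0, which is L ⇒ W
n=14: moves to 7(W), 12(W), 13(W); every one is W ⇒ L
n=15: can move to 14, which is L ⇒ W
n=16: can move to 14, which is L ⇒ W
n=17: can move to 0, which is L ⇒ W
n=18: can move to 9, which is L ⇒ W
n=19: can move to 0, which is L ⇒ W
n=20: moves to 10(W), 15(W), 16(W), 18(W), 19(W); every one is W ⇒ L
n=21: can move to 14, which is L ⇒ W
n=22: can move to 20, which is L ⇒ W
n=23: can move to 0, which is L ⇒ W
n=24: can move to 20, which is L ⇒ W
n=25: can move to 20, which is L ⇒ W
n=26: moves to 13(W), 24(W), 25(W); every one is W ⇒ L
n=27: can move to 26, which is L ⇒ W
n=28: can move to 14, which is L ⇒ W
n=29: can move to 0, which is L ⇒ W
L entries with 0 ≤ n ≤ 29: n = 0, 1, 4, 9, 14, 20, 26; that makes 7.

7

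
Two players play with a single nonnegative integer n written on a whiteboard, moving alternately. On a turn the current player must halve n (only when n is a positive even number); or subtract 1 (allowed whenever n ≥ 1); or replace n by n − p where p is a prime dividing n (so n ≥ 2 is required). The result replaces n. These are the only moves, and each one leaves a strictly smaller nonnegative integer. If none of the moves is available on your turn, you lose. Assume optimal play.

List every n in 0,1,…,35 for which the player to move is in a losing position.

Use the standard recursion: the mover loses at a terminal position; elsewhere, the mover wins exactly when some move hands the opponent an L position.
n=0: no move → L
n=1: W (go to 0, an L position)
n=2: W (go to 0, an L position)
n=3: W (go to 0, an L position)
n=4: L (options 2(W), 3(W) are all W)
n=5: W (go to 0, an L position)
n=6: W (go to 4, an L position)
n=7: W (go to 0, an L position)
n=8: W (go to 4, an L position)
n=9: L (options 6(W), 8(W) are all W)
n=10: W (go to 9, an L position)
n=11: W (go to 0, an L position)
n=12: W (go to 9, an L position)
n=13: W (go to 0, an L position)
n=14: L (options 7(W), 12(W), 13(W) are all W)
n=15: W (go to 14, an L position)
n=16: W (go to 14, an L position)
n=17: W (go to 0, an L position)
n=18: W (go to 9, an L position)
n=19: W (go to 0, an L position)
n=20: L (options 10(W), 15(W), 18(W), 19(W) are all W)
n=21: W (go to 14, an L position)
n=22: W (go to 20, an L position)
n=23: W (go to 0, an L position)
n=24: L (options 12(W), 21(W), 22(W), 23(W) are all W)
n=25: W (go to 20, an L position)
n=26: W (go to 24, an L position)
n=27: W (go to 24, an L position)
n=28: W (go to 14, an L position)
n=29: W (go to 0, an L position)
n=30: L (options 15(W), 25(W), 27(W), 28(W), 29(W) are all W)
n=31: W (go to 0, an L position)
n=32: W (go to 30, an L position)
n=33: W (go to 30, an L position)
n=34: L (options 17(W), 32(W), 33(W) are all W)
n=35: W (go to 30, an L position)
Reading off the rows marked L gives the requested list; there are 8 such values of n.

0, 4, 9, 14, 20, 24, 30, 34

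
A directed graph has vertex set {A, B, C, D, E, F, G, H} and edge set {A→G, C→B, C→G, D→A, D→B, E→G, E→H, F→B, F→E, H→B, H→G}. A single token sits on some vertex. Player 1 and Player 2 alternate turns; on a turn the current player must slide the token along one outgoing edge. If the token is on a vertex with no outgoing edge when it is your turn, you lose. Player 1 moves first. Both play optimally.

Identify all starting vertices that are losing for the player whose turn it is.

Build the W/L table. Terminal = L. A non-terminal position is W if it has a move to some L; otherwise it is L.
Every edge goes from a vertex to one that appears earlier in the order G, B, H, A, E, C, F, D, so processing vertices in that order labels each vertex after all of its successors.
G: no outgoing edge → L
B: no outgoing edge → L
H: →B(L), so W
A: →G(L), so W
E: →G(L), so W
C: →B(L), so W
F: →B(L), so W
D: →B(L), so W
Reading off the rows marked L gives the requested list; there are 2 such vertices.

B, G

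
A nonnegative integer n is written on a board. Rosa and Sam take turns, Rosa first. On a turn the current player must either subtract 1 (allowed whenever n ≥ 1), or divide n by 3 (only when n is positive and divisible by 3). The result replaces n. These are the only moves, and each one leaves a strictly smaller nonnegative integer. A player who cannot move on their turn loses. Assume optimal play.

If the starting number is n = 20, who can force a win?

Rosa wins.

Compute win/loss labels from the base case upward. A position with no move is L. Any other position is W if it can reach an L in one move, else L.
n=0: no move → L
n=1: reaches L-position 0 → W
n=2: only reaches 1(W), which is W → L
n=3: reaches L-position 2 → W
n=4: only reaches 3(W), which is W → L
n=5: reaches L-position 4 → W
n=6: reaches L-position 2 → W
n=7: only reaches 6(W), which is W → L
n=8: reaches L-position 7 → W
n=9: only reaches 3(W), 8(W), all W → L
n=10: reaches L-position 9 → W
n=11: only reaches 10(W), which is W → L
n=12: reaches L-position 4 → W
n=13: only reaches 12(W), which is W → L
n=14: reaches L-position 13 → W
n=15: only reaches 5(W), 14(W), all W → L
n=16: reaches L-position 15 → W
n=17: only reaches 16(W), which is W → L
n=18: reaches L-position 17 → W
n=19: only reaches 18(W), which is W → L
n=20: reaches L-position 19 → W
The starting position 20 is W: Rosa should move to 19, handing over an L position.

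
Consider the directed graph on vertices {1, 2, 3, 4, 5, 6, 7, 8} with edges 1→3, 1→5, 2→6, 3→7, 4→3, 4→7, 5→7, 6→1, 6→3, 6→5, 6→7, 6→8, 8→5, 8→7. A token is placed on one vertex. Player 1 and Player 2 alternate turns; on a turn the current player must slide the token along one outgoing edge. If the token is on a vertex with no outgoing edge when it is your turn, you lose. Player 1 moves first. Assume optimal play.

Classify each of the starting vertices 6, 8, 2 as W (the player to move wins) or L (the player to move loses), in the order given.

Work bottom-up. With no move the player to move loses. Otherwise the position is W if at least one move leads to an L position for the opponent, and L if every move leads to a W.
Every edge goes from a vertex to one that appears earlier in the order 7, 3, 5, 8, 1, 6, 4, 2, so processing vertices in that order labels each vertex after all of its successors.
7: no outgoing edge → L
3: can move to 7, which is L ⇒ W
5: can move to 7, which is L ⇒ W
8: can move to 7, which is L ⇒ W
1: moves to 5(W), 3(W); every one is W ⇒ L
6: can move to 1, which is L ⇒ W
4: can move to 7, which is L ⇒ W
2: the only move is to 6(W), a W ⇒ L

6: W, 8: W, 2: L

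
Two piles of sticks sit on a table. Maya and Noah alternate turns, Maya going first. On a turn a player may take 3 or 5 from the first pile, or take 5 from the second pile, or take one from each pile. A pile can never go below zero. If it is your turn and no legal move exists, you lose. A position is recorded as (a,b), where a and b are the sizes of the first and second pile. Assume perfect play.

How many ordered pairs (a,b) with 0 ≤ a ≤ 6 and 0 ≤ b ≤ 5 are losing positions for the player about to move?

Label each position W (a win for the player to move) or L (a loss). A position with no legal move is L; any other position is W exactly when some move reaches an L, and L when every move reaches a W.
Every move lowers a or b (never raises either), so fill the grid row by row in increasing a, and left to right within a row: each cell's successors are then already labelled.
      b=0  b=1  b=2  b=3  b=4  b=5
a=0:    L    L    L    L    L    W
a=1:    L    W    W    W    W    W
a=2:    L    W    L    L    L    W
a=3:    W    W    W    W    W    W
a=4:    W    L    L    L    L    L
a=5:    W    W    W    W    W    W
a=6:    W    L    L    L    L    L
Cells with no legal move (terminal, hence L): (0,0), (0,1), (0,2), (0,3), (0,4), (1,0), (2,0).
The remaining L cells, each justified by listing all of its moves:
(2,2): the only move is to (1,1)(W), a W ⇒ L
(2,3): the only move is to (1,2)(W), a W ⇒ L
(2,4): the only move is to (1,3)(W), a W ⇒ L
(4,1): moves to (1,1)(W), (3,0)(W); every one is W ⇒ L
(4,2): moves to (1,2)(W), (3,1)(W); every one is W ⇒ L
(4,3): moves to (1,3)(W), (3,2)(W); every one is W ⇒ L
(4,4): moves to (1,4)(W), (3,3)(W); every one is W ⇒ L
(4,5): moves to (1,5)(W), (4,0)(W), (3,4)(W); every one is W ⇒ L
(6,1): moves to (3,1)(W), (1,1)(W), (5,0)(W); every one is W ⇒ L
(6,2): moves to (3,2)(W), (1,2)(W), (5,1)(W); every one is W ⇒ L
(6,3): moves to (3,3)(W), (1,3)(W), (5,2)(W); every one is W ⇒ L
(6,4): moves to (3,4)(W), (1,4)(W), (5,3)(W); every one is W ⇒ L
(6,5): moves to (3,5)(W), (1,5)(W), (6,0)(W), (5,4)(W); every one is W ⇒ L
Every other cell has at least one move into one of the L cells above, so it is W.
L cells per row: a=0: 5, a=1: 1, a=2: 4, a=3: 0, a=4: 5, a=5: 0, a=6: 5; total 20.

20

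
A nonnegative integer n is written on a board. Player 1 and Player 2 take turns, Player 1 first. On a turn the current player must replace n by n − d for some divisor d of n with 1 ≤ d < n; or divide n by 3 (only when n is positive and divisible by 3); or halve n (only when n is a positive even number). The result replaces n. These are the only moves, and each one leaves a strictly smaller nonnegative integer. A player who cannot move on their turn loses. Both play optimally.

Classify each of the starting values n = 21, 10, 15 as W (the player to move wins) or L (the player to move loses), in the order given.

Build the W/L table. Terminal = L. A non-terminal position is W if it has a move to some L; otherwise it is L.
n=0: no move → L
n=1: no move → L
n=2: W (go to 1, an L position)
n=3: W (go to 1, an L position)
n=4: L (options 2(W), 3(W) are all W)
n=5: W (go to 4, an L position)
n=6: W (go to 4, an L position)
n=7: L (sole option 6(W) is W)
n=8: W (go to 4, an L position)
n=9: L (options 3(W), 6(W), 8(W) are all W)
n=10: W (go to 9, an L position)
n=11: L (sole option 10(W) is W)
n=12: W (go to 4, an L position)
n=13: L (sole option 12(W) is W)
n=14: W (go to 7, an L position)
n=15: L (options 5(W), 10(W), 12(W), 14(W) are all W)
n=16: W (go to 15, an L position)
n=17: L (sole option 16(W) is W)
n=18: W (go to 9, an L position)
n=19: L (sole option 18(W) is W)
n=20: W (go to 15, an L position)
n=21: W (go to 7, an L position)

21: W, 10: W, 15: L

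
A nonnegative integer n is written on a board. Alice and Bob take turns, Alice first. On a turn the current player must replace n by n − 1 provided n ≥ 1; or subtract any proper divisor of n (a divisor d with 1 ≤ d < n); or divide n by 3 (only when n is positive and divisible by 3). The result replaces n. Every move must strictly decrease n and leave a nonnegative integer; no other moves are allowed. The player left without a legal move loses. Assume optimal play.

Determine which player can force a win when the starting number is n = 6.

Use the standard recursion: the mover loses at a terminal position; elsewhere, the mover wins exactly when some move hands the opponent an L position.
n=0: no move → L
n=1: can move to 0, which is L ⇒ W
n=2: the only move is to 1(W), a W ⇒ L
n=3: can move to 2, which is L ⇒ W
n=4: can move to 2, which is L ⇒ W
n=5: the only move is to 4(W), a W ⇒ L
n=6: can move to 2, which is L ⇒ W
The starting position 6 is W: Alice should move to 2, handing over an L position.

Alice wins.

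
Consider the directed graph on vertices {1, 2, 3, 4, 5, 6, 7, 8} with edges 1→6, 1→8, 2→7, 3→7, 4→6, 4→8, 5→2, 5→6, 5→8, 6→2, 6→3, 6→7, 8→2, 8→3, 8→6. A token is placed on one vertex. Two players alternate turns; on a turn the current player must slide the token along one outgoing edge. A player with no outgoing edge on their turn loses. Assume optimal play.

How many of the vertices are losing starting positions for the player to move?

2

Label each position W (a win for the player to move) or L (a loss). A position with no legal move is L; any other position is W exactly when some move reaches an L, and L when every move reaches a W.
Every edge goes from a vertex to one that appears earlier in the order 7, 2, 3, 6, 8, 1, 5, 4, so processing vertices in that order labels each vertex after all of its successors.
7: no outgoing edge → L
2: reaches L-position 7 → W
3: reaches L-position 7 → W
6: reaches L-position 7 → W
8: only reaches 6(W), 3(W), 2(W), all W → L
1: reaches L-position 8 → W
5: reaches L-position 8 → W
4: reaches L-position 8 → W
The L vertices are 7, 8; that is 2 in all.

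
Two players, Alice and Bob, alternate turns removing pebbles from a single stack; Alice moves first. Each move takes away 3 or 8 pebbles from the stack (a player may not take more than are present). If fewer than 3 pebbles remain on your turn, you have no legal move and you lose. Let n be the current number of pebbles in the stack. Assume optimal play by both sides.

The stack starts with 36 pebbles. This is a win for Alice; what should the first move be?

Remove 3, leaving 33.

Classify positions by backward induction: terminal positions (no move available) are L. From any other position, the mover wins iff some move reaches an L.
n=0: no move → L
n=1: no move → L
n=2: no move → L
n=3: W (go to 0, an L position)
n=4: W (go to 1, an L position)
n=5: W (go to 2, an L position)
n=6: L (sole option 3(W) is W)
n=7: L (sole option 4(W) is W)
n=8: W (go to 0, an L position)
n=9: W (go to 6, an L position)
n=10: W (go to 7, an L position)
n=11: L (options 8(W), 3(W) are all W)
n=12: L (options 9(W), 4(W) are all W)
n=13: L (options 10(W), 5(W) are all W)
n=14: W (go to 11, an L position)
n=15: W (go to 12, an L position)
n=16: W (go to 13, an L position)
n=17: L (options 14(W), 9(W) are all W)
n=18: L (options 15(W), 10(W) are all W)
n=19: W (go to 11, an L position)
n=20: W (go to 17, an L position)
n=21: W (go to 18, an L position)
n=22: L (options 19(W), 14(W) are all W)
n=23: L (options 20(W), 15(W) are all W)
n=24: L (options 21(W), 16(W) are all W)
n=25: W (go to 22, an L position)
n=26: W (go to 23, an L position)
n=27: W (go to 24, an L position)
n=28: L (options 25(W), 20(W) are all W)
n=29: L (options 26(W), 21(W) are all W)
n=30: W (go to 22, an L position)
n=31: W (go to 28, an L position)
n=32: W (go to 29, an L position)
n=33: L (options 30(W), 25(W) are all W)
n=34: L (options 31(W), 26(W) are all W)
n=35: L (options 32(W), 27(W) are all W)
n=36: W (go to 33, an L position)
From 36, the L positions reachable in one move are: 33, 28. Any move reaching one of these is winning.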